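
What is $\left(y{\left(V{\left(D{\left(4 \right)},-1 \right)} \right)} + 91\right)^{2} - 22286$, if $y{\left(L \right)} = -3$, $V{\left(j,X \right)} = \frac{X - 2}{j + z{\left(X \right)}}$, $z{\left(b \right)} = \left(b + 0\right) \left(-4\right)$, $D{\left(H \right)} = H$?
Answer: $-14542$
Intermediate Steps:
$z{\left(b \right)} = - 4 b$ ($z{\left(b \right)} = b \left(-4\right) = - 4 b$)
$V{\left(j,X \right)} = \frac{-2 + X}{j - 4 X}$ ($V{\left(j,X \right)} = \frac{X - 2}{j - 4 X} = \frac{-2 + X}{j - 4 X}$)
$\left(y{\left(V{\left(D{\left(4 \right)},-1 \right)} \right)} + 91\right)^{2} - 22286 = \left(-3 + 91\right)^{2} - 22286 = 88^{2} - 22286 = 7744 - 22286 = -14542$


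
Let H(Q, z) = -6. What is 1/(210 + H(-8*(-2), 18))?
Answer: 1/204 ≈ 0.0049020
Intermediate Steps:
1/(210 + H(-8*(-2), 18)) = 1/(210 - 6) = 1/204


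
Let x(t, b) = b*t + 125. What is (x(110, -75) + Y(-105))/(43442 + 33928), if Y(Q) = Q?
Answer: -823/7737 ≈ -0.10637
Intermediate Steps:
x(t, b) = 125 + b*t
(x(110, -75) + Y(-105))/(43442 + 33928) = ((125 - 75*110) - 105)/(43442 + 33928) = ((125 - 8250) - 105)/77370 = (-8125 - 105)*(1/77370) = -8230*1/77370 = -823/7737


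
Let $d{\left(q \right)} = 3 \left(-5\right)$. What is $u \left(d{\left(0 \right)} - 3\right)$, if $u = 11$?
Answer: $-198$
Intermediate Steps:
$d{\left(q \right)} = -15$
$u \left(d{\left(0 \right)} - 3\right) = 11 \left(-15 - 3\right) = 11 \left(-18\right) = -198$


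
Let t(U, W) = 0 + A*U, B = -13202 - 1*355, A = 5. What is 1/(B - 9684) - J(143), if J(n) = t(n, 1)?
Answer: -16617316/23241 ≈ -715.00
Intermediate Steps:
B = -13557 (B = -13202 - 355 = -13557)
t(U, W) = 5*U (t(U, W) = 0 + 5*U = 5*U)
J(n) = 5*n
1/(B - 9684) - J(143) = 1/(-13557 - 9684) - 5*143 = 1/(-23241) - 1*715 = -1/23241 - 715 = -16617316/23241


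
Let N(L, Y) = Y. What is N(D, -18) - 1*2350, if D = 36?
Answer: -2368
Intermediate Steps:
N(D, -18) - 1*2350 = -18 - 1*2350 = -18 - 2350 = -2368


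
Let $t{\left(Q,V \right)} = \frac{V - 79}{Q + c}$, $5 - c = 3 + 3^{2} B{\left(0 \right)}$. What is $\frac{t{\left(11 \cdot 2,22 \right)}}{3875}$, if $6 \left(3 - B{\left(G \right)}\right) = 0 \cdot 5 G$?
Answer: $\frac{19}{3875} \approx 0.0049032$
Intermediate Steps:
$B{\left(G \right)} = 3$ ($B{\left(G \right)} = 3 - \frac{0 \cdot 5 G}{6} = 3 - \frac{0 G}{6} = 3 - 0 = 3 + 0 = 3$)
$c = -25$ ($c = 5 - \left(3 + 3^{2} \cdot 3\right) = 5 - \left(3 + 9 \cdot 3\right) = 5 - \left(3 + 27\right) = 5 - 30 = -25$)
$t{\left(Q,V \right)} = \frac{-79 + V}{-25 + Q}$ ($t{\left(Q,V \right)} = \frac{V - 79}{Q - 25} = \frac{-79 + V}{-25 + Q}$)
$\frac{t{\left(11 \cdot 2,22 \right)}}{3875} = \frac{\frac{1}{-25 + 11 \cdot 2} \left(-79 + 22\right)}{3875} = \frac{1}{-25 + 22} \left(-57\right) \frac{1}{3875} = \frac{1}{-3} \left(-57\right) \frac{1}{3875} = \left(- \frac{1}{3}\right) \left(-57\right) \frac{1}{3875} = 19 \cdot \frac{1}{3875} = \frac{19}{3875}$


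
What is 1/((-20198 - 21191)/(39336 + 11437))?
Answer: -50773/41389 ≈ -1.2267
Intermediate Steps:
1/((-20198 - 21191)/(39336 + 11437)) = 1/(-41389/50773) = -50773/41389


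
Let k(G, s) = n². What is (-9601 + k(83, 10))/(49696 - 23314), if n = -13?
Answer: -1572/4397 ≈ -0.35752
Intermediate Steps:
k(G, s) = 169 (k(G, s) = (-13)² = 169)
(-9601 + k(83, 10))/(49696 - 23314) = (-9601 + 169)/(49696 - 23314) = -9432/26382 = -9432*1/26382 = -1572/4397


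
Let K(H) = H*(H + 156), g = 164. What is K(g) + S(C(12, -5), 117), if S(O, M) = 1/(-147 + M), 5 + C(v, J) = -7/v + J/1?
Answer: 1574399/30 ≈ 52480.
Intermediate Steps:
C(v, J) = -5 + J - 7/v (C(v, J) = -5 + (-7/v + J/1) = -5 + (-7/v + J*1) = -5 + (-7/v + J) = -5 + (J - 7/v) = -5 + J - 7/v)
K(H) = H*(156 + H)
K(g) + S(C(12, -5), 117) = 164*(156 + 164) + 1/(-147 + 117) = 164*320 + 1/(-30) = 52480 - 1/30 = 1574399/30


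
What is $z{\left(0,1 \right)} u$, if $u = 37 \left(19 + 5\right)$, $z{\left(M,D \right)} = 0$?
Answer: $0$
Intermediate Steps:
$u = 888$ ($u = 37 \cdot 24 = 888$)
$z{\left(0,1 \right)} u = 0 \cdot 888 = 0$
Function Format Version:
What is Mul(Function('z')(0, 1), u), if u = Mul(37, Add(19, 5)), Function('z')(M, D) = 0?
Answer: 0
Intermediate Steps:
u = 888 (u = Mul(37, 24) = 888)
Mul(Function('z')(0, 1), u) = Mul(0, 888) = 0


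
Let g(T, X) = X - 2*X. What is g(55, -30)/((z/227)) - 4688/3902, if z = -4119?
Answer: -7647082/2678723 ≈ -2.8547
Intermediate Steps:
g(T, X) = -X
g(55, -30)/((z/227)) - 4688/3902 = (-1*(-30))/((-4119/227)) - 4688/3902 = 30/((-4119*1/227)) - 4688*1/3902 = 30/(-4119/227) - 2344/1951 = 30*(-227/4119) - 2344/1951 = -2270/1373 - 2344/1951 = -7647082/2678723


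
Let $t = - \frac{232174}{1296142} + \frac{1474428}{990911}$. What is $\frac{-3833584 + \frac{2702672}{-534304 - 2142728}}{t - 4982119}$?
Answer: $\frac{411903910998601374506885}{535309314107611361658066} \approx 0.76947$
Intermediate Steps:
$t = \frac{840502143131}{642180682681}$ ($t = \left(-232174\right) \frac{1}{1296142} + 1474428 \cdot \frac{1}{990911} = - \frac{116087}{648071} + \frac{1474428}{990911} = \frac{840502143131}{642180682681} \approx 1.3088$)
$\frac{-3833584 + \frac{2702672}{-534304 - 2142728}}{t - 4982119} = \frac{-3833584 + \frac{2702672}{-534304 - 2142728}}{\frac{840502143131}{642180682681} - 4982119} = \frac{-3833584 + \frac{2702672}{-2677032}}{- \frac{3199419740115837908}{642180682681}} = \left(-3833584 + 2702672 \left(- \frac{1}{2677032}\right)\right) \left(- \frac{642180682681}{3199419740115837908}\right) = \left(-3833584 - \frac{337834}{334629}\right) \left(- \frac{642180682681}{3199419740115837908}\right) = \left(- \frac{1282828718170}{334629}\right) \left(- \frac{642180682681}{3199419740115837908}\right) = \frac{411903910998601374506885}{535309314107611361658066}$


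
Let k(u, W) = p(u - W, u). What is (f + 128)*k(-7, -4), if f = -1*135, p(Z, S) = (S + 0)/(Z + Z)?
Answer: -49/6 ≈ -8.1667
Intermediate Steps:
p(Z, S) = S/(2*Z) (p(Z, S) = S/((2*Z)) = S*(1/(2*Z)) = S/(2*Z))
k(u, W) = u/(2*(u - W))
f = -135
(f + 128)*k(-7, -4) = (-135 + 128)*((½)*(-7)/(-7 - 1*(-4))) = -7*(-7)/(2*(-7 + 4)) = -7*(-7)/(2*(-3)) = -7*(-7)*(-1)/(2*3) = -7*7/6 = -49/6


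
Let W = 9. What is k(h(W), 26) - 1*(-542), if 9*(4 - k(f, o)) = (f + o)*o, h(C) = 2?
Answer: 4186/9 ≈ 465.11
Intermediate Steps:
k(f, o) = 4 - o*(f + o)/9 (k(f, o) = 4 - (f + o)*o/9 = 4 - o*(f + o)/9)
k(h(W), 26) - 1*(-542) = (4 - 1/9*26**2 - 1/9*2*26) - 1*(-542) = (4 - 1/9*676 - 52/9) + 542 = (4 - 676/9 - 52/9) + 542 = -692/9 + 542 = 4186/9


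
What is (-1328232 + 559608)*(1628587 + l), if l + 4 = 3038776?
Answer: -3587444144016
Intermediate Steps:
l = 3038772 (l = -4 + 3038776 = 3038772)
(-1328232 + 559608)*(1628587 + l) = (-1328232 + 559608)*(1628587 + 3038772) = -768624*4667359 = -3587444144016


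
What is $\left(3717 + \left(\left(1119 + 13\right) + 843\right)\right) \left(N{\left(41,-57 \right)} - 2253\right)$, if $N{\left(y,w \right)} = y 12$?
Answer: $-10023612$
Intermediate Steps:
$N{\left(y,w \right)} = 12 y$
$\left(3717 + \left(\left(1119 + 13\right) + 843\right)\right) \left(N{\left(41,-57 \right)} - 2253\right) = \left(3717 + \left(\left(1119 + 13\right) + 843\right)\right) \left(12 \cdot 41 - 2253\right) = \left(3717 + \left(1132 + 843\right)\right) \left(492 - 2253\right) = \left(3717 + 1975\right) \left(-1761\right) = 5692 \left(-1761\right) = -10023612$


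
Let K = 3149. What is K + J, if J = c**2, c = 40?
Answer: 4749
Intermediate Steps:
J = 1600 (J = 40**2 = 1600)
K + J = 3149 + 1600 = 4749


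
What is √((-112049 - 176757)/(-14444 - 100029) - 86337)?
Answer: 47*I*√512147050715/114473 ≈ 293.83*I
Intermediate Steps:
√((-112049 - 176757)/(-14444 - 100029) - 86337) = √(-288806/(-114473) - 86337) = √(-288806*(-1/114473) - 86337) = √(288806/114473 - 86337) = √(-9882966595/114473) = 47*I*√512147050715/114473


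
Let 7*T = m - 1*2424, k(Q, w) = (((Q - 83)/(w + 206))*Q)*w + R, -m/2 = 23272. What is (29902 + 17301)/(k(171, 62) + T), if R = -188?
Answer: -22138207/1736320 ≈ -12.750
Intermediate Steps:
m = -46544 (m = -2*23272 = -46544)
k(Q, w) = -188 + Q*w*(-83 + Q)/(206 + w) (k(Q, w) = (((Q - 83)/(w + 206))*Q)*w - 188 = (((-83 + Q)/(206 + w))*Q)*w - 188 = (Q*(-83 + Q)/(206 + w))*w - 188 = Q*w*(-83 + Q)/(206 + w) - 188 = -188 + Q*w*(-83 + Q)/(206 + w))
T = -48968/7 (T = (-46544 - 1*2424)/7 = (-46544 - 2424)/7 = (⅐)*(-48968) = -48968/7 ≈ -6995.4)
(29902 + 17301)/(k(171, 62) + T) = (29902 + 17301)/((-38728 - 188*62 + 62*171² - 83*171*62)/(206 + 62) - 48968/7) = 47203/((-38728 - 11656 + 62*29241 - 879966)/268 - 48968/7) = 47203/((-38728 - 11656 + 1812942 - 879966)/268 - 48968/7) = 47203/((1/268)*882592 - 48968/7) = 47203/(220648/67 - 48968/7) = 47203/(-1736320/469) = 47203*(-469/1736320) = -22138207/1736320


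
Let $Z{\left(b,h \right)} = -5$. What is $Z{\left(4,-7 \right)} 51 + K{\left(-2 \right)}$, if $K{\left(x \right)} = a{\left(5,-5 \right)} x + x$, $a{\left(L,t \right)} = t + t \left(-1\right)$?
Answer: $-257$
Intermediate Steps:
$a{\left(L,t \right)} = 0$ ($a{\left(L,t \right)} = t - t = 0$)
$K{\left(x \right)} = x$ ($K{\left(x \right)} = 0 x + x = 0 + x = x$)
$Z{\left(4,-7 \right)} 51 + K{\left(-2 \right)} = \left(-5\right) 51 - 2 = -255 - 2 = -257$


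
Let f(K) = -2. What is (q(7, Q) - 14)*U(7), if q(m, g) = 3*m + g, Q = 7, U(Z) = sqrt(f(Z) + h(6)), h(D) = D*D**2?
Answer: 14*sqrt(214) ≈ 204.80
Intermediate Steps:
h(D) = D**3
U(Z) = sqrt(214) (U(Z) = sqrt(-2 + 6**3) = sqrt(-2 + 216) = sqrt(214))
q(m, g) = g + 3*m
(q(7, Q) - 14)*U(7) = ((7 + 3*7) - 14)*sqrt(214) = ((7 + 21) - 14)*sqrt(214) = (28 - 14)*sqrt(214) = 14*sqrt(214)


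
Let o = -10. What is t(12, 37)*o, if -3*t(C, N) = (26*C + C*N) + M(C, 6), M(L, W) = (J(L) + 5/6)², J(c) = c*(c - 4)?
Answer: 1823885/54 ≈ 33776.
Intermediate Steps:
J(c) = c*(-4 + c)
M(L, W) = (⅚ + L*(-4 + L))² (M(L, W) = (L*(-4 + L) + 5/6)² = (L*(-4 + L) + 5*(⅙))² = (L*(-4 + L) + ⅚)² = (⅚ + L*(-4 + L))²)
t(C, N) = -26*C/3 - (5 + 6*C*(-4 + C))²/108 - C*N/3 (t(C, N) = -((26*C + C*N) + (5 + 6*C*(-4 + C))²/36)/3 = -(26*C + (5 + 6*C*(-4 + C))²/36 + C*N)/3 = -26*C/3 - (5 + 6*C*(-4 + C))²/108 - C*N/3)
t(12, 37)*o = (-26/3*12 - (5 + 6*12*(-4 + 12))²/108 - ⅓*12*37)*(-10) = (-104 - (5 + 6*12*8)²/108 - 148)*(-10) = (-104 - (5 + 576)²/108 - 148)*(-10) = (-104 - 1/108*581² - 148)*(-10) = (-104 - 1/108*337561 - 148)*(-10) = (-104 - 337561/108 - 148)*(-10) = -364777/108*(-10) = 1823885/54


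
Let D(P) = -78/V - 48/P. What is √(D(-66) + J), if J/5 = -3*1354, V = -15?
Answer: 2*I*√15354955/55 ≈ 142.49*I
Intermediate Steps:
D(P) = 26/5 - 48/P (D(P) = -78/(-15) - 48/P = -78*(-1/15) - 48/P = 26/5 - 48/P)
J = -20310 (J = 5*(-3*1354) = 5*(-4062) = -20310)
√(D(-66) + J) = √((26/5 - 48/(-66)) - 20310) = √((26/5 - 48*(-1/66)) - 20310) = √((26/5 + 8/11) - 20310) = √(326/55 - 20310) = √(-1116724/55) = 2*I*√15354955/55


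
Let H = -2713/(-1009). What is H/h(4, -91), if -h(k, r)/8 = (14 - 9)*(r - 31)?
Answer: 2713/4923920 ≈ 0.00055098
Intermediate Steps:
H = 2713/1009 (H = -2713*(-1/1009) = 2713/1009 ≈ 2.6888)
h(k, r) = 1240 - 40*r (h(k, r) = -8*(14 - 9)*(r - 31) = -40*(-31 + r) = -8*(-155 + 5*r) = 1240 - 40*r)
H/h(4, -91) = 2713/(1009*(1240 - 40*(-91))) = 2713/(1009*(1240 + 3640)) = (2713/1009)/4880 = (2713/1009)*(1/4880) = 2713/4923920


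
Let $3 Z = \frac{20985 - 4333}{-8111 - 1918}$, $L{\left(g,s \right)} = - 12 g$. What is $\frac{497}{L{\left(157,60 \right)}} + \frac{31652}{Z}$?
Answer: $- \frac{448541833015}{7843092} \approx -57189.0$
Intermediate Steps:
$Z = - \frac{16652}{30087}$ ($Z = \frac{\left(20985 - 4333\right) \frac{1}{-8111 - 1918}}{3} = \frac{16652 \frac{1}{-10029}}{3} = \frac{16652 \left(- \frac{1}{10029}\right)}{3} = \frac{1}{3} \left(- \frac{16652}{10029}\right) = - \frac{16652}{30087} \approx -0.55346$)
$\frac{497}{L{\left(157,60 \right)}} + \frac{31652}{Z} = \frac{497}{\left(-12\right) 157} + \frac{31652}{- \frac{16652}{30087}} = \frac{497}{-1884} + 31652 \left(- \frac{30087}{16652}\right) = 497 \left(- \frac{1}{1884}\right) - \frac{238078431}{4163} = - \frac{497}{1884} - \frac{238078431}{4163} = - \frac{448541833015}{7843092}$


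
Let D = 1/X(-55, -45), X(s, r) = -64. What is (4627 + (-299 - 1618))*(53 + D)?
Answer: 4594805/32 ≈ 1.4359e+5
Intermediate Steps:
D = -1/64 (D = 1/(-64) = -1/64 ≈ -0.015625)
(4627 + (-299 - 1618))*(53 + D) = (4627 + (-299 - 1618))*(53 - 1/64) = (4627 - 1917)*(3391/64) = 2710*(3391/64) = 4594805/32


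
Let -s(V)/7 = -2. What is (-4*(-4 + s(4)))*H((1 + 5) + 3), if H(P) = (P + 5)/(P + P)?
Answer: -280/9 ≈ -31.111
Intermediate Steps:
s(V) = 14 (s(V) = -7*(-2) = 14)
H(P) = (5 + P)/(2*P) (H(P) = (5 + P)/((2*P)) = (5 + P)*(1/(2*P)) = (5 + P)/(2*P))
(-4*(-4 + s(4)))*H((1 + 5) + 3) = (-4*(-4 + 14))*((5 + ((1 + 5) + 3))/(2*((1 + 5) + 3))) = (-4*10)*((5 + (6 + 3))/(2*(6 + 3))) = -20*(5 + 9)/9 = -20*14/9 = -40*7/9 = -280/9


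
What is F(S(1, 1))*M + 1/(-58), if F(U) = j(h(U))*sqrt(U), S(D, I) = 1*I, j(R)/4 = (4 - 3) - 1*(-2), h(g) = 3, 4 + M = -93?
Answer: -67513/58 ≈ -1164.0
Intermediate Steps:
M = -97 (M = -4 - 93 = -97)
j(R) = 12 (j(R) = 4*((4 - 3) - 1*(-2)) = 4*(1 + 2) = 4*3 = 12)
S(D, I) = I
F(U) = 12*sqrt(U)
F(S(1, 1))*M + 1/(-58) = (12*sqrt(1))*(-97) + 1/(-58) = (12*1)*(-97) - 1/58 = 12*(-97) - 1/58 = -1164 - 1/58 = -67513/58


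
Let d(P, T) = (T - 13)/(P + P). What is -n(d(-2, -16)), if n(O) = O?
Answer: -29/4 ≈ -7.2500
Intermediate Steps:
d(P, T) = (-13 + T)/(2*P) (d(P, T) = (-13 + T)/((2*P)) = (-13 + T)*(1/(2*P)) = (-13 + T)/(2*P))
-n(d(-2, -16)) = -(-13 - 16)/(2*(-2)) = -(-1)*(-29)/(2*2) = -1*29/4 = -29/4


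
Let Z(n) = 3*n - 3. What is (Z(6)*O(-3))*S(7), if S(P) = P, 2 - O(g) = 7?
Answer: -525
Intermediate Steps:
O(g) = -5 (O(g) = 2 - 1*7 = 2 - 7 = -5)
Z(n) = -3 + 3*n
(Z(6)*O(-3))*S(7) = ((-3 + 3*6)*(-5))*7 = ((-3 + 18)*(-5))*7 = (15*(-5))*7 = -75*7 = -525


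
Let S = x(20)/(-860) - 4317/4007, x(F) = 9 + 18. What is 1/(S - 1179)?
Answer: -3446020/4066678389 ≈ -0.00084738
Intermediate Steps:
x(F) = 27
S = -3820809/3446020 (S = 27/(-860) - 4317/4007 = 27*(-1/860) - 4317*1/4007 = -27/860 - 4317/4007 = -3820809/3446020 ≈ -1.1088)
1/(S - 1179) = 1/(-3820809/3446020 - 1179) = 1/(-4066678389/3446020) = -3446020/4066678389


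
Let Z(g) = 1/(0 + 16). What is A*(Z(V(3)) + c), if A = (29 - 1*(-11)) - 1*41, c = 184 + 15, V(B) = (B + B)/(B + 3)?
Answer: -3185/16 ≈ -199.06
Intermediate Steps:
V(B) = 2*B/(3 + B) (V(B) = (2*B)/(3 + B) = 2*B/(3 + B))
Z(g) = 1/16
c = 199
A = -1 (A = (29 + 11) - 41 = 40 - 41 = -1)
A*(Z(V(3)) + c) = -(1/16 + 199) = -1*3185/16 = -3185/16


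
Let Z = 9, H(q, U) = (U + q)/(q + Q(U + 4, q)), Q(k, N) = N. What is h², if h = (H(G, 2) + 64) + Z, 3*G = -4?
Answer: 84681/16 ≈ 5292.6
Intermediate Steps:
G = -4/3 (G = (⅓)*(-4) = -4/3 ≈ -1.3333)
H(q, U) = (U + q)/(2*q) (H(q, U) = (U + q)/(q + q) = (U + q)/((2*q)) = (U + q)*(1/(2*q)) = (U + q)/(2*q))
h = 291/4 (h = ((2 - 4/3)/(2*(-4/3)) + 64) + 9 = ((½)*(-¾)*(⅔) + 64) + 9 = (-¼ + 64) + 9 = 255/4 + 9 = 291/4 ≈ 72.750)
h² = (291/4)² = 84681/16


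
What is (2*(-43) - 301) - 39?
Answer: -426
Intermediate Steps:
(2*(-43) - 301) - 39 = (-86 - 301) - 39 = -387 - 39 = -426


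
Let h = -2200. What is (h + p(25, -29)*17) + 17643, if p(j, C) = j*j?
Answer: 26068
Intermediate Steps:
p(j, C) = j**2
(h + p(25, -29)*17) + 17643 = (-2200 + 25**2*17) + 17643 = (-2200 + 625*17) + 17643 = (-2200 + 10625) + 17643 = 8425 + 17643 = 26068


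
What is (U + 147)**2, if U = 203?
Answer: 122500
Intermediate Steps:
(U + 147)**2 = (203 + 147)**2 = 350**2 = 122500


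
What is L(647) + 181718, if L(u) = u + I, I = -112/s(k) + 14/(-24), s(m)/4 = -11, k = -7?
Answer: 24072439/132 ≈ 1.8237e+5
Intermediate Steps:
s(m) = -44 (s(m) = 4*(-11) = -44)
I = 259/132 (I = -112/(-44) + 14/(-24) = -112*(-1/44) + 14*(-1/24) = 28/11 - 7/12 = 259/132 ≈ 1.9621)
L(u) = 259/132 + u (L(u) = u + 259/132 = 259/132 + u)
L(647) + 181718 = (259/132 + 647) + 181718 = 85663/132 + 181718 = 24072439/132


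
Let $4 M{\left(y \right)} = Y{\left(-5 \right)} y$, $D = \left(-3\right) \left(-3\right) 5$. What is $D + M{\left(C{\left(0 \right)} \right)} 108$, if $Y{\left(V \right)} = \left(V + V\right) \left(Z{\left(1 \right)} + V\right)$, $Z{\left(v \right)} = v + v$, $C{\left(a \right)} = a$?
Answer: $45$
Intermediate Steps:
$D = 45$ ($D = 9 \cdot 5 = 45$)
$Z{\left(v \right)} = 2 v$
$Y{\left(V \right)} = 2 V \left(2 + V\right)$ ($Y{\left(V \right)} = \left(V + V\right) \left(2 \cdot 1 + V\right) = 2 V \left(2 + V\right)$)
$M{\left(y \right)} = \frac{15 y}{2}$ ($M{\left(y \right)} = \frac{2 \left(-5\right) \left(2 - 5\right) y}{4} = \frac{2 \left(-5\right) \left(-3\right) y}{4} = \frac{30 y}{4} = \frac{15 y}{2}$)
$D + M{\left(C{\left(0 \right)} \right)} 108 = 45 + \frac{15}{2} \cdot 0 \cdot 108 = 45 + 0 \cdot 108 = 45 + 0 = 45$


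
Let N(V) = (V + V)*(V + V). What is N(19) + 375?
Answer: 1819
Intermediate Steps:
N(V) = 4*V² (N(V) = (2*V)*(2*V) = 4*V²)
N(19) + 375 = 4*19² + 375 = 4*361 + 375 = 1444 + 375 = 1819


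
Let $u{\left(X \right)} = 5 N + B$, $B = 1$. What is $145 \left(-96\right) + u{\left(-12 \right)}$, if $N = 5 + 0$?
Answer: $-13894$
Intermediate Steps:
$N = 5$
$u{\left(X \right)} = 26$ ($u{\left(X \right)} = 5 \cdot 5 + 1 = 25 + 1 = 26$)
$145 \left(-96\right) + u{\left(-12 \right)} = 145 \left(-96\right) + 26 = -13920 + 26 = -13894$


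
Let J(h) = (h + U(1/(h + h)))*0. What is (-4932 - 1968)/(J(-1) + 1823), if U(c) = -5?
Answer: -6900/1823 ≈ -3.7850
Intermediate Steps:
J(h) = 0 (J(h) = (h - 5)*0 = (-5 + h)*0 = 0)
(-4932 - 1968)/(J(-1) + 1823) = (-4932 - 1968)/(0 + 1823) = -6900/1823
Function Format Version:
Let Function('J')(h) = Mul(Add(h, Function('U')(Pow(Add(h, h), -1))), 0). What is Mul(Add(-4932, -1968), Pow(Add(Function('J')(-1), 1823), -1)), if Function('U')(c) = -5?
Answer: Rational(-6900, 1823) ≈ -3.7850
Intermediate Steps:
Function('J')(h) = 0 (Function('J')(h) = Mul(Add(h, -5), 0) = Mul(Add(-5, h), 0) = 0)
Mul(Add(-4932, -1968), Pow(Add(Function('J')(-1), 1823), -1)) = Mul(Add(-4932, -1968), Pow(Add(0, 1823), -1)) = Mul(-6900, Pow(1823, -1)) = Mul(-6900, Rational(1, 1823)) = Rational(-6900, 1823)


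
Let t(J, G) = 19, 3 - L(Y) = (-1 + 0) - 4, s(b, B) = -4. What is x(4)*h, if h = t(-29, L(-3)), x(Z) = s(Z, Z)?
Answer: -76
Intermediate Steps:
x(Z) = -4
L(Y) = 8 (L(Y) = 3 - ((-1 + 0) - 4) = 3 - (-1 - 4) = 3 - 1*(-5) = 3 + 5 = 8)
h = 19
x(4)*h = -4*19 = -76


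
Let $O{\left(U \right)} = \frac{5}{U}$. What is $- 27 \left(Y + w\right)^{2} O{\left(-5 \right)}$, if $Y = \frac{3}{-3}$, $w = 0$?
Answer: $27$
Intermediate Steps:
$Y = -1$ ($Y = 3 \left(- \frac{1}{3}\right) = -1$)
$- 27 \left(Y + w\right)^{2} O{\left(-5 \right)} = - 27 \left(-1 + 0\right)^{2} \frac{5}{-5} = - 27 \left(-1\right)^{2} \cdot 5 \left(- \frac{1}{5}\right) = \left(-27\right) 1 \left(-1\right) = \left(-27\right) \left(-1\right) = 27$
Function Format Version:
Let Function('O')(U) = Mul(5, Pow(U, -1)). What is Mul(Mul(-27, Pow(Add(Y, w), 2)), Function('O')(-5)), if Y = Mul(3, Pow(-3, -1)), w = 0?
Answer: 27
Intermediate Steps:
Y = -1 (Y = Mul(3, Rational(-1, 3)) = -1)
Mul(Mul(-27, Pow(Add(Y, w), 2)), Function('O')(-5)) = Mul(Mul(-27, Pow(Add(-1, 0), 2)), Mul(5, Pow(-5, -1))) = Mul(Mul(-27, Pow(-1, 2)), Mul(5, Rational(-1, 5))) = Mul(Mul(-27, 1), -1) = Mul(-27, -1) = 27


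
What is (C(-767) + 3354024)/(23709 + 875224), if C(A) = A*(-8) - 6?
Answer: 480022/128419 ≈ 3.7379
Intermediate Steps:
C(A) = -6 - 8*A (C(A) = -8*A - 6 = -6 - 8*A)
(C(-767) + 3354024)/(23709 + 875224) = ((-6 - 8*(-767)) + 3354024)/(23709 + 875224) = ((-6 + 6136) + 3354024)/898933 = (6130 + 3354024)*(1/898933) = 3360154*(1/898933) = 480022/128419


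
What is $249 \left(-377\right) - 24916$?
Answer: $-118789$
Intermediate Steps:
$249 \left(-377\right) - 24916 = -93873 - 24916 = -118789$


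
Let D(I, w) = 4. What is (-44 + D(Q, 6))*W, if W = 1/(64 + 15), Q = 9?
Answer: -40/79 ≈ -0.50633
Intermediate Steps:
W = 1/79 ≈ 0.012658
(-44 + D(Q, 6))*W = (-44 + 4)*(1/79) = -40*1/79 = -40/79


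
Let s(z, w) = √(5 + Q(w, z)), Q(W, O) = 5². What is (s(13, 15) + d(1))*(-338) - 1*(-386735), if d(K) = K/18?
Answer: 3480446/9 - 338*√30 ≈ 3.8487e+5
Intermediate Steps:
Q(W, O) = 25
d(K) = K/18 (d(K) = K*(1/18) = K/18)
s(z, w) = √30 (s(z, w) = √(5 + 25) = √30)
(s(13, 15) + d(1))*(-338) - 1*(-386735) = (√30 + (1/18)*1)*(-338) - 1*(-386735) = (√30 + 1/18)*(-338) + 386735 = (1/18 + √30)*(-338) + 386735 = (-169/9 - 338*√30) + 386735 = 3480446/9 - 338*√30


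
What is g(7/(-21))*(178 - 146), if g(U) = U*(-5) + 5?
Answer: 640/3 ≈ 213.33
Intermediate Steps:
g(U) = 5 - 5*U (g(U) = -5*U + 5 = 5 - 5*U)
g(7/(-21))*(178 - 146) = (5 - 35/(-21))*(178 - 146) = (5 - 35*(-1)/21)*32 = (5 - 5*(-⅓))*32 = (5 + 5/3)*32 = (20/3)*32 = 640/3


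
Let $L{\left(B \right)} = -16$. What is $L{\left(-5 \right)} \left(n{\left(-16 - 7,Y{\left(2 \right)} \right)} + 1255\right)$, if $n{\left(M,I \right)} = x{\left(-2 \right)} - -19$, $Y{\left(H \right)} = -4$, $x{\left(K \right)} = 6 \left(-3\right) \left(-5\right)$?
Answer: $-21824$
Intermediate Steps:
$x{\left(K \right)} = 90$ ($x{\left(K \right)} = \left(-18\right) \left(-5\right) = 90$)
$n{\left(M,I \right)} = 109$ ($n{\left(M,I \right)} = 90 - -19 = 90 + 19 = 109$)
$L{\left(-5 \right)} \left(n{\left(-16 - 7,Y{\left(2 \right)} \right)} + 1255\right) = - 16 \left(109 + 1255\right) = \left(-16\right) 1364 = -21824$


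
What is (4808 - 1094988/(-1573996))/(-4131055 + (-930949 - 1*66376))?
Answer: -1892216939/2018012401620 ≈ -0.00093766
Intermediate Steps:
(4808 - 1094988/(-1573996))/(-4131055 + (-930949 - 1*66376)) = (4808 - 1094988*(-1/1573996))/(-4131055 + (-930949 - 66376)) = (4808 + 273747/393499)/(-4131055 - 997325) = (1892216939/393499)/(-5128380) = (1892216939/393499)*(-1/5128380) = -1892216939/2018012401620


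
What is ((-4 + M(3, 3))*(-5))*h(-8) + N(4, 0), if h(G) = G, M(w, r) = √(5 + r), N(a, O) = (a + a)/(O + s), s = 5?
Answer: -792/5 + 80*√2 ≈ -45.263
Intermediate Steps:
N(a, O) = 2*a/(5 + O) (N(a, O) = (a + a)/(O + 5) = (2*a)/(5 + O) = 2*a/(5 + O))
((-4 + M(3, 3))*(-5))*h(-8) + N(4, 0) = ((-4 + √(5 + 3))*(-5))*(-8) + 2*4/(5 + 0) = ((-4 + √8)*(-5))*(-8) + 2*4/5 = ((-4 + 2*√2)*(-5))*(-8) + 2*4*(⅕) = (20 - 10*√2)*(-8) + 8/5 = (-160 + 80*√2) + 8/5 = -792/5 + 80*√2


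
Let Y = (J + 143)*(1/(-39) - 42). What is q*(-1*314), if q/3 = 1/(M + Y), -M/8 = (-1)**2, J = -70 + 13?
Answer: 18369/70633 ≈ 0.26006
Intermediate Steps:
J = -57
Y = -140954/39 (Y = (-57 + 143)*(1/(-39) - 42) = 86*(-1/39 - 42) = 86*(-1639/39) = -140954/39 ≈ -3614.2)
M = -8 (M = -8*(-1)**2 = -8*1 = -8)
q = -117/141266 (q = 3/(-8 - 140954/39) = 3/(-141266/39) = 3*(-39/141266) = -117/141266 ≈ -0.00082823)
q*(-1*314) = -(-117)*314/141266 = -117/141266*(-314) = 18369/70633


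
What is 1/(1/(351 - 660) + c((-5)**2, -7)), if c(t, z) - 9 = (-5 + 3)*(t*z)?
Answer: 309/110930 ≈ 0.0027855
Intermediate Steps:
c(t, z) = 9 - 2*t*z (c(t, z) = 9 + (-5 + 3)*(t*z) = 9 - 2*t*z)
1/(1/(351 - 660) + c((-5)**2, -7)) = 1/(1/(351 - 660) + (9 - 2*(-5)**2*(-7))) = 1/(1/(-309) + (9 - 2*25*(-7))) = 1/(-1/309 + (9 + 350)) = 1/(-1/309 + 359) = 1/(110930/309) = 309/110930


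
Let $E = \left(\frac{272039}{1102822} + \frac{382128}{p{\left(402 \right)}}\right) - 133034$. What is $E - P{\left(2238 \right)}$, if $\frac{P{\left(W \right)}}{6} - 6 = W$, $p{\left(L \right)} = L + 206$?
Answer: $- \frac{80433910845}{551411} \approx -1.4587 \cdot 10^{5}$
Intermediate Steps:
$p{\left(L \right)} = 206 + L$
$P{\left(W \right)} = 36 + 6 W$
$E = - \frac{73009713141}{551411}$ ($E = \left(\frac{272039}{1102822} + \frac{382128}{206 + 402}\right) - 133034 = \left(272039 \cdot \frac{1}{1102822} + \frac{382128}{608}\right) - 133034 = \left(\frac{272039}{1102822} + 382128 \cdot \frac{1}{608}\right) - 133034 = \left(\frac{272039}{1102822} + \frac{1257}{2}\right) - 133034 = \frac{346697833}{551411} - 133034 = - \frac{73009713141}{551411} \approx -1.3241 \cdot 10^{5}$)
$E - P{\left(2238 \right)} = - \frac{73009713141}{551411} - \left(36 + 6 \cdot 2238\right) = - \frac{73009713141}{551411} - \left(36 + 13428\right) = - \frac{73009713141}{551411} - 13464 = - \frac{80433910845}{551411}$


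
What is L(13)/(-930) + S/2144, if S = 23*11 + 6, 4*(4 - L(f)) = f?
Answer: 39877/332320 ≈ 0.12000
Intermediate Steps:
L(f) = 4 - f/4
S = 259 (S = 253 + 6 = 259)
L(13)/(-930) + S/2144 = (4 - 1/4*13)/(-930) + 259/2144 = (4 - 13/4)*(-1/930) + 259*(1/2144) = (3/4)*(-1/930) + 259/2144 = -1/1240 + 259/2144 = 39877/332320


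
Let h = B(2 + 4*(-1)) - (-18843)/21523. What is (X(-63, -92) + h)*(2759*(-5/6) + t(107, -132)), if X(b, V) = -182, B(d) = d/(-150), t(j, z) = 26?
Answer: 1993709480539/4842675 ≈ 4.1170e+5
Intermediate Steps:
B(d) = -d/150 (B(d) = d*(-1/150) = -d/150)
h = 1434748/1614225 (h = -(2 + 4*(-1))/150 - (-18843)/21523 = -(2 - 4)/150 - (-18843)/21523 = -1/150*(-2) - 1*(-18843/21523) = 1/75 + 18843/21523 = 1434748/1614225 ≈ 0.88881)
(X(-63, -92) + h)*(2759*(-5/6) + t(107, -132)) = (-182 + 1434748/1614225)*(2759*(-5/6) + 26) = -292354202*(2759*(-5*⅙) + 26)/1614225 = -292354202*(2759*(-⅚) + 26)/1614225 = -292354202*(-13795/6 + 26)/1614225 = -292354202/1614225*(-13639/6) = 1993709480539/4842675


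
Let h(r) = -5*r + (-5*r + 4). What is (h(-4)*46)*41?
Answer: 82984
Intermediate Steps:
h(r) = 4 - 10*r (h(r) = -5*r + (4 - 5*r) = 4 - 10*r)
(h(-4)*46)*41 = ((4 - 10*(-4))*46)*41 = ((4 + 40)*46)*41 = (44*46)*41 = 2024*41 = 82984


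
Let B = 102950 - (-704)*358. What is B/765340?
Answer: 177491/382670 ≈ 0.46382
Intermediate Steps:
B = 354982 (B = 102950 - 1*(-252032) = 102950 + 252032 = 354982)
B/765340 = 354982/765340 = 354982*(1/765340) = 177491/382670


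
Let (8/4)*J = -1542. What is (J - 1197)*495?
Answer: -974160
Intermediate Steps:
J = -771 (J = (½)*(-1542) = -771)
(J - 1197)*495 = (-771 - 1197)*495 = -1968*495 = -974160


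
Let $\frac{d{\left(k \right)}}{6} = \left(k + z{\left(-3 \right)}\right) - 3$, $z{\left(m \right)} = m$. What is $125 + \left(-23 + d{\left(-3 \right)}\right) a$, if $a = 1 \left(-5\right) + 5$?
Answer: $125$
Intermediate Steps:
$a = 0$ ($a = -5 + 5 = 0$)
$d{\left(k \right)} = -36 + 6 k$ ($d{\left(k \right)} = 6 \left(\left(k - 3\right) - 3\right) = 6 \left(\left(-3 + k\right) - 3\right) = 6 \left(-6 + k\right) = -36 + 6 k$)
$125 + \left(-23 + d{\left(-3 \right)}\right) a = 125 + \left(-23 + \left(-36 + 6 \left(-3\right)\right)\right) 0 = 125 + \left(-23 - 54\right) 0 = 125 - 0 = 125 + 0 = 125$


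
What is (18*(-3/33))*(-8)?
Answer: 144/11 ≈ 13.091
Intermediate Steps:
(18*(-3/33))*(-8) = (18*(-3*1/33))*(-8) = (18*(-1/11))*(-8) = -18/11*(-8) = 144/11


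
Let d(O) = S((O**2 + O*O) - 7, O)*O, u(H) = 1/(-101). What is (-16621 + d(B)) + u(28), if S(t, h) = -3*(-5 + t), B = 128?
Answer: -1272087426/101 ≈ -1.2595e+7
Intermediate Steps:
u(H) = -1/101
S(t, h) = 15 - 3*t
d(O) = O*(36 - 6*O**2) (d(O) = (15 - 3*((O**2 + O*O) - 7))*O = (15 - 3*((O**2 + O**2) - 7))*O = (15 - 3*(2*O**2 - 7))*O = (15 - 3*(-7 + 2*O**2))*O = (15 + (21 - 6*O**2))*O = (36 - 6*O**2)*O = O*(36 - 6*O**2))
(-16621 + d(B)) + u(28) = (-16621 + 6*128*(6 - 1*128**2)) - 1/101 = (-16621 + 6*128*(6 - 1*16384)) - 1/101 = (-16621 + 6*128*(6 - 16384)) - 1/101 = (-16621 + 6*128*(-16378)) - 1/101 = (-16621 - 12578304) - 1/101 = -12594925 - 1/101 = -1272087426/101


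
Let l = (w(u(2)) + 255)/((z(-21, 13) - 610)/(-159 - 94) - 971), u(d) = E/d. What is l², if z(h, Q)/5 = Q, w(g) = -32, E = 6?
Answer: 3183103561/60082833924 ≈ 0.052979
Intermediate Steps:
u(d) = 6/d
z(h, Q) = 5*Q
l = -56419/245118 (l = (-32 + 255)/((5*13 - 610)/(-159 - 94) - 971) = 223/((65 - 610)/(-253) - 971) = 223/(-545*(-1/253) - 971) = 223/(545/253 - 971) = 223/(-245118/253) = 223*(-253/245118) = -56419/245118 ≈ -0.23017)
l² = (-56419/245118)² = 3183103561/60082833924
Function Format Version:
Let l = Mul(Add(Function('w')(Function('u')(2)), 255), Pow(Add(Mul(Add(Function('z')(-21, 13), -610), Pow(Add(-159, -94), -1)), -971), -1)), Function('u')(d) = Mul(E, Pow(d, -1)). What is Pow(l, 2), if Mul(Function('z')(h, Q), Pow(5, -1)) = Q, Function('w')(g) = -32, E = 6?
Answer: Rational(3183103561, 60082833924) ≈ 0.052979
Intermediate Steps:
Function('u')(d) = Mul(6, Pow(d, -1))
Function('z')(h, Q) = Mul(5, Q)
l = Rational(-56419, 245118) (l = Mul(Add(-32, 255), Pow(Add(Mul(Add(Mul(5, 13), -610), Pow(Add(-159, -94), -1)), -971), -1)) = Mul(223, Pow(Add(Mul(Add(65, -610), Pow(-253, -1)), -971), -1)) = Mul(223, Pow(Add(Mul(-545, Rational(-1, 253)), -971), -1)) = Mul(223, Pow(Add(Rational(545, 253), -971), -1)) = Mul(223, Pow(Rational(-245118, 253), -1)) = Mul(223, Rational(-253, 245118)) = Rational(-56419, 245118) ≈ -0.23017)
Pow(l, 2) = Pow(Rational(-56419, 245118), 2) = Rational(3183103561, 60082833924)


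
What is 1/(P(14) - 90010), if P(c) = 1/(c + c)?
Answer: -28/2520279 ≈ -1.1110e-5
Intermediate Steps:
P(c) = 1/(2*c)
1/(P(14) - 90010) = 1/((½)/14 - 90010) = 1/((½)*(1/14) - 90010) = 1/(1/28 - 90010) = 1/(-2520279/28) = -28/2520279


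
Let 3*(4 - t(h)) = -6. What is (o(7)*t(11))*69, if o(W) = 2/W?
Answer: 828/7 ≈ 118.29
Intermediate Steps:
t(h) = 6 (t(h) = 4 - ⅓*(-6) = 4 + 2 = 6)
(o(7)*t(11))*69 = ((2/7)*6)*69 = (12/7)*69 = 828/7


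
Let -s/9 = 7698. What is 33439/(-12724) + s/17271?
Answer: -162118793/24417356 ≈ -6.6395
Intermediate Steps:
s = -69282 (s = -9*7698 = -69282)
33439/(-12724) + s/17271 = 33439/(-12724) - 69282/17271 = 33439*(-1/12724) - 69282*1/17271 = -33439/12724 - 7698/1919 = -162118793/24417356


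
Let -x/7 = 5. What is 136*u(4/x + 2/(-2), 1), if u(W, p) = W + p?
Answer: -544/35 ≈ -15.543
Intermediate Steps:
x = -35 (x = -7*5 = -35)
136*u(4/x + 2/(-2), 1) = 136*((4/(-35) + 2/(-2)) + 1) = 136*((4*(-1/35) + 2*(-½)) + 1) = 136*((-4/35 - 1) + 1) = 136*(-39/35 + 1) = 136*(-4/35) = -544/35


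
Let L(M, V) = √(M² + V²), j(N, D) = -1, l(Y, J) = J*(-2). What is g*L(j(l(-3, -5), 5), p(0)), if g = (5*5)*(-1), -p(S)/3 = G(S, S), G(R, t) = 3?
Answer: -25*√82 ≈ -226.38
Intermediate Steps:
l(Y, J) = -2*J
p(S) = -9 (p(S) = -3*3 = -9)
g = -25 (g = 25*(-1) = -25)
g*L(j(l(-3, -5), 5), p(0)) = -25*√((-1)² + (-9)²) = -25*√(1 + 81) = -25*√82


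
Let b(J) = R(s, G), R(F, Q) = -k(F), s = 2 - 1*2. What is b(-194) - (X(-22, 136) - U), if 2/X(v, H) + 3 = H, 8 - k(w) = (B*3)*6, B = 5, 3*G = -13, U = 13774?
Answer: 1842846/133 ≈ 13856.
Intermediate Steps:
G = -13/3 (G = (⅓)*(-13) = -13/3 ≈ -4.3333)
k(w) = -82 (k(w) = 8 - 5*3*6 = 8 - 15*6 = 8 - 1*90 = 8 - 90 = -82)
s = 0 (s = 2 - 2 = 0)
X(v, H) = 2/(-3 + H)
R(F, Q) = 82 (R(F, Q) = -1*(-82) = 82)
b(J) = 82
b(-194) - (X(-22, 136) - U) = 82 - (2/(-3 + 136) - 1*13774) = 82 - (2/133 - 13774) = 82 - 1*(-1831940/133) = 82 + 1831940/133 = 1842846/133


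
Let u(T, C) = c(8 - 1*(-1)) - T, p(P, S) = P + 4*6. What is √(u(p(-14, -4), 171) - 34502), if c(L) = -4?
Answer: 2*I*√8629 ≈ 185.78*I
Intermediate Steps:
p(P, S) = 24 + P (p(P, S) = P + 24 = 24 + P)
u(T, C) = -4 - T
√(u(p(-14, -4), 171) - 34502) = √((-4 - (24 - 14)) - 34502) = √((-4 - 1*10) - 34502) = √((-4 - 10) - 34502) = √(-14 - 34502) = √(-34516) = 2*I*√8629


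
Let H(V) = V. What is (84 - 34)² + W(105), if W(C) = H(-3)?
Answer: 2497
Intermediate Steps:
W(C) = -3
(84 - 34)² + W(105) = (84 - 34)² - 3 = 50² - 3 = 2500 - 3 = 2497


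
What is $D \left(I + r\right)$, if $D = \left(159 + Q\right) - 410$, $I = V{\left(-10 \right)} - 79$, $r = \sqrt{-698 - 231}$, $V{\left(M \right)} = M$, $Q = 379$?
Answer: $-11392 + 128 i \sqrt{929} \approx -11392.0 + 3901.4 i$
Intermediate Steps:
$r = i \sqrt{929}$ ($r = \sqrt{-929} = i \sqrt{929} \approx 30.479 i$)
$I = -89$ ($I = -10 - 79 = -89$)
$D = 128$ ($D = \left(159 + 379\right) - 410 = 538 - 410 = 128$)
$D \left(I + r\right) = 128 \left(-89 + i \sqrt{929}\right) = -11392 + 128 i \sqrt{929}$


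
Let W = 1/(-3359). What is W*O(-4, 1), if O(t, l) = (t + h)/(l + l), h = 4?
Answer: 0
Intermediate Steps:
O(t, l) = (4 + t)/(2*l) (O(t, l) = (t + 4)/(l + l) = (4 + t)/((2*l)) = (4 + t)*(1/(2*l)) = (4 + t)/(2*l))
W = -1/3359 ≈ -0.00029771
W*O(-4, 1) = -(4 - 4)/(6718*1) = -0/6718 = -1/3359*0 = 0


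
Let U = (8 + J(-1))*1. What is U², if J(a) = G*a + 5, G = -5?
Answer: 324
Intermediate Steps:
J(a) = 5 - 5*a (J(a) = -5*a + 5 = 5 - 5*a)
U = 18 (U = (8 + (5 - 5*(-1)))*1 = (8 + (5 + 5))*1 = (8 + 10)*1 = 18*1 = 18)
U² = 18² = 324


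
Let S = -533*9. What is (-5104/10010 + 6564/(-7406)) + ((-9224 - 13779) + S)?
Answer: -6691657058/240695 ≈ -27801.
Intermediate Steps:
S = -4797
(-5104/10010 + 6564/(-7406)) + ((-9224 - 13779) + S) = (-5104/10010 + 6564/(-7406)) + ((-9224 - 13779) - 4797) = (-5104*1/10010 + 6564*(-1/7406)) + (-23003 - 4797) = (-232/455 - 3282/3703) - 27800 = -336058/240695 - 27800 = -6691657058/240695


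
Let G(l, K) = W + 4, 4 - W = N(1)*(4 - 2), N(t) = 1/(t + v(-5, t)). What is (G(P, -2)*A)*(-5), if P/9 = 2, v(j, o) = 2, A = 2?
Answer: -220/3 ≈ -73.333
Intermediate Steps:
P = 18 (P = 9*2 = 18)
N(t) = 1/(2 + t) (N(t) = 1/(t + 2) = 1/(2 + t))
W = 10/3 (W = 4 - (4 - 2)/(2 + 1) = 4 - 2/3 = 4 - 1*⅔ = 4 - ⅔ = 10/3 ≈ 3.3333)
G(l, K) = 22/3 (G(l, K) = 10/3 + 4 = 22/3)
(G(P, -2)*A)*(-5) = ((22/3)*2)*(-5) = (44/3)*(-5) = -220/3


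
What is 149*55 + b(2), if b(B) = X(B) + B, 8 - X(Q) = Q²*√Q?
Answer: 8205 - 4*√2 ≈ 8199.3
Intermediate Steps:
X(Q) = 8 - Q^(5/2) (X(Q) = 8 - Q²*√Q = 8 - Q^(5/2))
b(B) = 8 + B - B^(5/2) (b(B) = (8 - B^(5/2)) + B = 8 + B - B^(5/2))
149*55 + b(2) = 149*55 + (8 + 2 - 2^(5/2)) = 8195 + (8 + 2 - 4*√2) = 8195 + (10 - 4*√2) = 8205 - 4*√2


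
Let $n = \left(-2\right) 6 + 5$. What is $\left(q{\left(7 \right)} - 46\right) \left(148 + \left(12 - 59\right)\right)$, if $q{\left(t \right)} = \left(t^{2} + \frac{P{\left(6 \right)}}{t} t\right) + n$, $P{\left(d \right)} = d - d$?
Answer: $-404$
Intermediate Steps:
$P{\left(d \right)} = 0$
$n = -7$ ($n = -12 + 5 = -7$)
$q{\left(t \right)} = -7 + t^{2}$ ($q{\left(t \right)} = \left(t^{2} + \frac{0}{t} t\right) - 7 = \left(t^{2} + 0 t\right) - 7 = \left(t^{2} + 0\right) - 7 = t^{2} - 7 = -7 + t^{2}$)
$\left(q{\left(7 \right)} - 46\right) \left(148 + \left(12 - 59\right)\right) = \left(\left(-7 + 7^{2}\right) - 46\right) \left(148 + \left(12 - 59\right)\right) = \left(\left(-7 + 49\right) - 46\right) \left(148 - 47\right) = \left(42 - 46\right) 101 = \left(-4\right) 101 = -404$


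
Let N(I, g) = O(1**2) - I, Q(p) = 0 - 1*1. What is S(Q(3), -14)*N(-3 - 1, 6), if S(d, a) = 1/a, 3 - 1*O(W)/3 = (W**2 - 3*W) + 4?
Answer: -1/2 ≈ -0.50000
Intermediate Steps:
Q(p) = -1 (Q(p) = 0 - 1 = -1)
O(W) = -3 - 3*W**2 + 9*W (O(W) = 9 - 3*((W**2 - 3*W) + 4) = 9 - 3*(4 + W**2 - 3*W) = 9 + (-12 - 3*W**2 + 9*W) = -3 - 3*W**2 + 9*W)
N(I, g) = 3 - I (N(I, g) = (-3 - 3*(1**2)**2 + 9*1**2) - I = (-3 - 3*1**2 + 9*1) - I = (-3 - 3*1 + 9) - I = (-3 - 3 + 9) - I = 3 - I)
S(Q(3), -14)*N(-3 - 1, 6) = (3 - (-3 - 1))/(-14) = -(3 - 1*(-4))/14 = -(3 + 4)/14 = -1/14*7 = -1/2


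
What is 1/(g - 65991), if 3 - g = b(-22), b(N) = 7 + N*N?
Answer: -1/66479 ≈ -1.5042e-5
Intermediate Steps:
b(N) = 7 + N²
g = -488 (g = 3 - (7 + (-22)²) = 3 - (7 + 484) = 3 - 1*491 = 3 - 491 = -488)
1/(g - 65991) = 1/(-488 - 65991) = 1/(-66479) = -1/66479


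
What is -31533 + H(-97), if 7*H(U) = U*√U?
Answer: -31533 - 97*I*√97/7 ≈ -31533.0 - 136.48*I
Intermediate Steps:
H(U) = U^(3/2)/7 (H(U) = (U*√U)/7 = U^(3/2)/7)
-31533 + H(-97) = -31533 + (-97)^(3/2)/7 = -31533 + (-97*I*√97)/7 = -31533 - 97*I*√97/7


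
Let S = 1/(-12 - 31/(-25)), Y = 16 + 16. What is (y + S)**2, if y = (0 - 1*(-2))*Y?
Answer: 295530481/72361 ≈ 4084.1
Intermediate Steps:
Y = 32
S = -25/269 (S = 1/(-12 - 31*(-1/25)) = 1/(-12 + 31/25) = 1/(-269/25) = -25/269 ≈ -0.092937)
y = 64 (y = (0 - 1*(-2))*32 = (0 + 2)*32 = 2*32 = 64)
(y + S)**2 = (64 - 25/269)**2 = (17191/269)**2 = 295530481/72361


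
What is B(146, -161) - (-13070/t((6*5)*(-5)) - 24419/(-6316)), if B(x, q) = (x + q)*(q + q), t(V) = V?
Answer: 448972903/94740 ≈ 4739.0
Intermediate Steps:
B(x, q) = 2*q*(q + x) (B(x, q) = (q + x)*(2*q) = 2*q*(q + x))
B(146, -161) - (-13070/t((6*5)*(-5)) - 24419/(-6316)) = 2*(-161)*(-161 + 146) - (-13070/((6*5)*(-5)) - 24419/(-6316)) = 2*(-161)*(-15) - (-13070/(30*(-5)) - 24419*(-1/6316)) = 4830 - (-13070/(-150) + 24419/6316) = 4830 - (-13070*(-1/150) + 24419/6316) = 4830 - (1307/15 + 24419/6316) = 4830 - 1*8621297/94740 = 4830 - 8621297/94740 = 448972903/94740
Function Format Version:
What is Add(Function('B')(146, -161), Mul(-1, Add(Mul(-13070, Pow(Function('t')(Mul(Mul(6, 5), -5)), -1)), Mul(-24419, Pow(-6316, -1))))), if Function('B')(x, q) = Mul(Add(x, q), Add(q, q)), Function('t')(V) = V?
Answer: Rational(448972903, 94740) ≈ 4739.0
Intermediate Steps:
Function('B')(x, q) = Mul(2, q, Add(q, x)) (Function('B')(x, q) = Mul(Add(q, x), Mul(2, q)) = Mul(2, q, Add(q, x)))
Add(Function('B')(146, -161), Mul(-1, Add(Mul(-13070, Pow(Function('t')(Mul(Mul(6, 5), -5)), -1)), Mul(-24419, Pow(-6316, -1))))) = Add(Mul(2, -161, Add(-161, 146)), Mul(-1, Add(Mul(-13070, Pow(Mul(Mul(6, 5), -5), -1)), Mul(-24419, Pow(-6316, -1))))) = Add(Mul(2, -161, -15), Mul(-1, Add(Mul(-13070, Pow(Mul(30, -5), -1)), Mul(-24419, Rational(-1, 6316))))) = Add(4830, Mul(-1, Add(Mul(-13070, Pow(-150, -1)), Rational(24419, 6316)))) = Add(4830, Mul(-1, Add(Mul(-13070, Rational(-1, 150)), Rational(24419, 6316)))) = Add(4830, Mul(-1, Add(Rational(1307, 15), Rational(24419, 6316)))) = Add(4830, Mul(-1, Rational(8621297, 94740))) = Add(4830, Rational(-8621297, 94740)) = Rational(448972903, 94740)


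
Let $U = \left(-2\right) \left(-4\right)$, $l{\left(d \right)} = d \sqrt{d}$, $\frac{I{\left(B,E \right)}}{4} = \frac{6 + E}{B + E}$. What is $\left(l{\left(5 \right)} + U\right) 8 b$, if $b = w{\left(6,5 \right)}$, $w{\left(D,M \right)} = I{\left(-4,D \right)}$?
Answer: $1536 + 960 \sqrt{5} \approx 3682.6$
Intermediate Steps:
$I{\left(B,E \right)} = \frac{4 \left(6 + E\right)}{B + E}$ ($I{\left(B,E \right)} = 4 \frac{6 + E}{B + E} = \frac{4 \left(6 + E\right)}{B + E}$)
$w{\left(D,M \right)} = \frac{4 \left(6 + D\right)}{-4 + D}$
$l{\left(d \right)} = d^{\frac{3}{2}}$
$b = 24$ ($b = \frac{4 \left(6 + 6\right)}{-4 + 6} = 4 \cdot \frac{1}{2} \cdot 12 = 24$)
$U = 8$
$\left(l{\left(5 \right)} + U\right) 8 b = \left(5^{\frac{3}{2}} + 8\right) 8 \cdot 24 = \left(5 \sqrt{5} + 8\right) 192 = \left(8 + 5 \sqrt{5}\right) 192 = 1536 + 960 \sqrt{5}$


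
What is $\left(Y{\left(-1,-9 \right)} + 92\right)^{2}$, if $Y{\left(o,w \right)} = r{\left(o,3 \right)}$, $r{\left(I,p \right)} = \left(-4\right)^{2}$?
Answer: $11664$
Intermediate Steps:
$r{\left(I,p \right)} = 16$
$Y{\left(o,w \right)} = 16$
$\left(Y{\left(-1,-9 \right)} + 92\right)^{2} = \left(16 + 92\right)^{2} = 108^{2} = 11664$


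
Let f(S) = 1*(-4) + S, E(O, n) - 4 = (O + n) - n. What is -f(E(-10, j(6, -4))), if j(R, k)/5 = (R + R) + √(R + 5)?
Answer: 10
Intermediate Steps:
j(R, k) = 5*√(5 + R) + 10*R (j(R, k) = 5*((R + R) + √(R + 5)) = 5*(2*R + √(5 + R)) = 5*(√(5 + R) + 2*R) = 5*√(5 + R) + 10*R)
E(O, n) = 4 + O (E(O, n) = 4 + ((O + n) - n) = 4 + O)
f(S) = -4 + S
-f(E(-10, j(6, -4))) = -(-4 + (4 - 10)) = -(-4 - 6) = -1*(-10) = 10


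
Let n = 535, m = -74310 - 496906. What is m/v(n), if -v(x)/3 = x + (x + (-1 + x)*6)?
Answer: 285608/6411 ≈ 44.550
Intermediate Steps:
m = -571216
v(x) = 18 - 24*x (v(x) = -3*(x + (x + (-1 + x)*6)) = -3*(x + (x + (-6 + 6*x))) = -3*(x + (-6 + 7*x)) = -3*(-6 + 8*x) = 18 - 24*x)
m/v(n) = -571216/(18 - 24*535) = -571216/(18 - 12840) = -571216/(-12822) = -571216*(-1/12822) = 285608/6411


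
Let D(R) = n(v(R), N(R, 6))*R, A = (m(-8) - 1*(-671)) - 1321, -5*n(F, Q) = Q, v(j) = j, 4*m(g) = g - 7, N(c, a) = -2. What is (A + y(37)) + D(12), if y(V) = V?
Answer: -12239/20 ≈ -611.95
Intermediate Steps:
m(g) = -7/4 + g/4 (m(g) = (g - 7)/4 = (-7 + g)/4 = -7/4 + g/4)
n(F, Q) = -Q/5
A = -2615/4 (A = ((-7/4 + (1/4)*(-8)) - 1*(-671)) - 1321 = ((-7/4 - 2) + 671) - 1321 = (-15/4 + 671) - 1321 = 2669/4 - 1321 = -2615/4 ≈ -653.75)
D(R) = 2*R/5 (D(R) = (-1/5*(-2))*R = 2*R/5)
(A + y(37)) + D(12) = (-2615/4 + 37) + (2/5)*12 = -2467/4 + 24/5 = -12239/20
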